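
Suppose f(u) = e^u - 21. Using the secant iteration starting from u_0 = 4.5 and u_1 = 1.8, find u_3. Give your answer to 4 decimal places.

3.7247

f(4.5) = 69.017131, f(1.8) = -14.950353
u_2 = 1.800000 − (-14.950353)·(1.800000 − 4.500000) / (-14.950353 − 69.017131) = 1.800000 − (40.365952)/(-83.967484) = 2.280733
f(2.280733) = -11.216149
u_3 = 2.280733 − (-11.216149)·(2.280733 − 1.800000) / (-11.216149 − (-14.950353)) = 2.280733 − (-5.391975)/(3.734203) = 3.724676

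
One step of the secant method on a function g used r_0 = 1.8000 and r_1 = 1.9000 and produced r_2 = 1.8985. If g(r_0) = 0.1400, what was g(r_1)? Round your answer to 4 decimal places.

-0.0021

The secant line through (1.8000, 0.1400) and (1.9000, g(r_1)) crosses zero at r_2 = 1.8985.
So (1.8000, 0.1400), (1.9000, g(r_1)), (1.8985, 0) are collinear:
g(r_1) = 0.1400 · (1.9000 − 1.8985) / (1.8000 − 1.8985) = 0.1400 · (0.001500)/(-0.098500) = -0.002132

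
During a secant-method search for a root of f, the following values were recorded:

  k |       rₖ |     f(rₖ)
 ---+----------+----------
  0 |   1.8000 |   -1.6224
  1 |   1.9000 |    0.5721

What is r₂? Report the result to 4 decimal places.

r₂ = 1.9000 − 0.5721·(1.9000 − 1.8000) / (0.5721 − (-1.6224))
   = 1.9000 − (0.057210)/(2.194500) = 1.873930

1.8739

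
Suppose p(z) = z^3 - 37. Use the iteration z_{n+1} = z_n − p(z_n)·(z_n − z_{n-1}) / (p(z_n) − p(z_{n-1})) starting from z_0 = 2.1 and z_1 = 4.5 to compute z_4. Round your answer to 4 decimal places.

p(2.1) = -27.739000, p(4.5) = 54.125000
z_2 = 4.500000 − 54.125000·(4.500000 − 2.100000) / (54.125000 − (-27.739000)) = 4.500000 − (129.900000)/(81.864000) = 2.913222
p(2.913222) = -12.275887
z_3 = 2.913222 − (-12.275887)·(2.913222 − 4.500000) / (-12.275887 − 54.125000) = 2.913222 − (19.479109)/(-66.400887) = 3.206578
p(3.206578) = -4.029506
z_4 = 3.206578 − (-4.029506)·(3.206578 − 2.913222) / (-4.029506 − (-12.275887)) = 3.206578 − (-1.182080)/(8.246382) = 3.349923

3.3499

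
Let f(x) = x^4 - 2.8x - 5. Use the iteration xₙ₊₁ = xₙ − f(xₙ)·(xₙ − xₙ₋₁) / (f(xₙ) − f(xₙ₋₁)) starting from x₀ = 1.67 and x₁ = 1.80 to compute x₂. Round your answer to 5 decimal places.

f(1.67) = -1.8980368, f(1.80) = 0.4576000
x₂ = 1.8000000 − 0.4576000·(1.8000000 − 1.6700000) / (0.4576000 − (-1.8980368)) = 1.8000000 − (0.0594880)/(2.3556368) = 1.7747465

1.77475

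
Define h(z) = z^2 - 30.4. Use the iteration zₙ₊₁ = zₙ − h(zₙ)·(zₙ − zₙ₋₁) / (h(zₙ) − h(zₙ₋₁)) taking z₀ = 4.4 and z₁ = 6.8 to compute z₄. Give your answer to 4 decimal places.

h(4.4) = -11.040000, h(6.8) = 15.840000
z₂ = 6.800000 − 15.840000·(6.800000 − 4.400000) / (15.840000 − (-11.040000)) = 6.800000 − (38.016000)/(26.880000) = 5.385714
h(5.385714) = -1.394082
z₃ = 5.385714 − (-1.394082)·(5.385714 − 6.800000) / (-1.394082 − 15.840000) = 5.385714 − (1.971630)/(-17.234082) = 5.500117
h(5.500117) = -0.148710
z₄ = 5.500117 − (-0.148710)·(5.500117 − 5.385714) / (-0.148710 − (-1.394082)) = 5.500117 − (-0.017013)/(1.245371) = 5.513778

5.5138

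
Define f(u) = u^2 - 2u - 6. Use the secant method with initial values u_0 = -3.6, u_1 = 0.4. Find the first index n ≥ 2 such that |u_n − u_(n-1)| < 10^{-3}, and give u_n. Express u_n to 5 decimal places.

f(-3.6) = 14.1600000, f(0.4) = -6.6400000
u_2 = 0.4000000 − (-6.6400000)·(4.0000000)/(-20.8000000) = -0.8769231;  |Δ| = 1.2769231
f(-0.8769231) = -3.4771598
u_3 = -0.8769231 − (-3.4771598)·(-1.2769231)/(3.1628402) = -2.2807453;  |Δ| = 1.4038223
f(-2.2807453) = 3.7632900
u_4 = -2.2807453 − 3.7632900·(-1.4038223)/(7.2404498) = -1.5510959;  |Δ| = 0.7296495
f(-1.5510959) = -0.4919098
u_5 = -1.5510959 − (-0.4919098)·(0.7296495)/(-4.2551998) = -1.6354449;  |Δ| = 0.0843490
f(-1.6354449) = -0.0544304
u_6 = -1.6354449 − (-0.0544304)·(-0.0843490)/(0.4374794) = -1.6459394;  |Δ| = 0.0104946
f(-1.6459394) = 0.0009953
u_7 = -1.6459394 − 0.0009953·(-0.0104946)/(0.0554258) = -1.6457509;  |Δ| = 0.0001885
|u_7 − u_6| = 0.0001885 < 10^{-3}

n = 7, u_n = -1.64575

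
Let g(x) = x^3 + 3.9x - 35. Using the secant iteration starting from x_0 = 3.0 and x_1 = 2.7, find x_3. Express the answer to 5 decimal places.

g(3.0) = 3.7000000, g(2.7) = -4.7870000
x_2 = 2.7000000 − (-4.7870000)·(2.7000000 − 3.0000000) / (-4.7870000 − 3.7000000) = 2.7000000 − (1.4361000)/(-8.4870000) = 2.8692117
g(2.8692117) = -0.1896444
x_3 = 2.8692117 − (-0.1896444)·(2.8692117 − 2.7000000) / (-0.1896444 − (-4.7870000)) = 2.8692117 − (-0.0320901)/(4.5973556) = 2.8761918

2.87619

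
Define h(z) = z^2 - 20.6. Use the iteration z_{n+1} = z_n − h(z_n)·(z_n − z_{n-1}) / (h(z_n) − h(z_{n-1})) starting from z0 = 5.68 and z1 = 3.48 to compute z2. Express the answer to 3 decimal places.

4.407

h(5.68) = 11.66240, h(3.48) = -8.48960
z2 = 3.48000 − (-8.48960)·(3.48000 − 5.68000) / (-8.48960 − 11.66240) = 3.48000 − (18.67712)/(-20.15200) = 4.40681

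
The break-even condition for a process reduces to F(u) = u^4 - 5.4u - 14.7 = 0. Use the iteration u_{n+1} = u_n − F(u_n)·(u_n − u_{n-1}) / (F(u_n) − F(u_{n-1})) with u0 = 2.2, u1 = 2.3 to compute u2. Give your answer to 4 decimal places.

2.2785

F(2.2) = -3.154400, F(2.3) = 0.864100
u2 = 2.300000 − 0.864100·(2.300000 − 2.200000) / (0.864100 − (-3.154400)) = 2.300000 − (0.086410)/(4.018500) = 2.278497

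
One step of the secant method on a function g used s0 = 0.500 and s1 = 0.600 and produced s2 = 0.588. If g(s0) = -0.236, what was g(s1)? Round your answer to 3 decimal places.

0.032

The secant line through (0.500, -0.236) and (0.600, g(s1)) crosses zero at s2 = 0.588.
So (0.500, -0.236), (0.600, g(s1)), (0.588, 0) are collinear:
g(s1) = -0.236 · (0.600 − 0.588) / (0.500 − 0.588) = -0.236 · (0.01200)/(-0.08800) = 0.03218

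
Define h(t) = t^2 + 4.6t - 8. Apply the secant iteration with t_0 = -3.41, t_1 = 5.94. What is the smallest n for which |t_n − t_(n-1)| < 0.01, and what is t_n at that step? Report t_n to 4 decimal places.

n = 8, t_n = 1.3455

h(-3.41) = -12.057900, h(5.94) = 54.607600
t_2 = 5.940000 − 54.607600·(9.350000)/(66.665500) = -1.718850;  |Δ| = 7.658850
h(-1.718850) = -12.952265
t_3 = -1.718850 − (-12.952265)·(-7.658850)/(-67.559865) = -0.250531;  |Δ| = 1.468319
h(-0.250531) = -9.089675
t_4 = -0.250531 − (-9.089675)·(1.468319)/(3.862589) = 3.204806;  |Δ| = 3.455337
h(3.204806) = 17.012888
t_5 = 3.204806 − 17.012888·(3.455337)/(26.102564) = 0.952719;  |Δ| = 2.252087
h(0.952719) = -2.709822
t_6 = 0.952719 − (-2.709822)·(-2.252087)/(-19.722710) = 1.262146;  |Δ| = 0.309428
h(1.262146) = -0.601113
t_7 = 1.262146 − (-0.601113)·(0.309428)/(2.108709) = 1.350353;  |Δ| = 0.088206
h(1.350353) = 0.035074
t_8 = 1.350353 − 0.035074·(0.088206)/(0.636187) = 1.345490;  |Δ| = 0.004863
|t_8 − t_7| = 0.004863 < 0.01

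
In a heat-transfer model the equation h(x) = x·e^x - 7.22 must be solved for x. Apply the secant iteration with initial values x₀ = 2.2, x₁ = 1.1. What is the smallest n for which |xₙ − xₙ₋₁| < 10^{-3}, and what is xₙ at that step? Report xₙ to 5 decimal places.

h(2.2) = 12.6350297, h(1.1) = -3.9154174
x₂ = 1.1000000 − (-3.9154174)·(-1.1000000)/(-16.5504471) = 1.3602322;  |Δ| = 0.2602322
h(1.3602322) = -1.9190418
x₃ = 1.3602322 − (-1.9190418)·(0.2602322)/(1.9963756) = 1.6103837;  |Δ| = 0.2501515
h(1.6103837) = 0.8395379
x₄ = 1.6103837 − 0.8395379·(0.2501515)/(2.7585797) = 1.5342534;  |Δ| = 0.0761304
h(1.5342534) = -0.1043456
x₅ = 1.5342534 − (-0.1043456)·(-0.0761304)/(-0.9438835) = 1.5426695;  |Δ| = 0.0084162
h(1.5426695) = -0.0048436
x₆ = 1.5426695 − (-0.0048436)·(0.0084162)/(0.0995020) = 1.5430792;  |Δ| = 0.0004097
|x₆ − x₅| = 0.0004097 < 10^{-3}

n = 6, xₙ = 1.54308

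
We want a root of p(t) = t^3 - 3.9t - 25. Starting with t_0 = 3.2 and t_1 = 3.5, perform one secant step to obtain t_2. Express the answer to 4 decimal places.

p(3.2) = -4.712000, p(3.5) = 4.225000
t_2 = 3.500000 − 4.225000·(3.500000 − 3.200000) / (4.225000 − (-4.712000)) = 3.500000 − (1.267500)/(8.937000) = 3.358174

3.3582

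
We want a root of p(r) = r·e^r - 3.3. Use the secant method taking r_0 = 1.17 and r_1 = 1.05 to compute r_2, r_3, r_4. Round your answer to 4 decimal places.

1.0967, 1.0994, 1.0993

p(1.17) = 0.469731, p(1.05) = -0.299466
r_2 = 1.050000 − (-0.299466)·(1.050000 − 1.170000) / (-0.299466 − 0.469731) = 1.050000 − (0.035936)/(-0.769198) = 1.096719
p(1.096719) = -0.016068
r_3 = 1.096719 − (-0.016068)·(1.096719 − 1.050000) / (-0.016068 − (-0.299466)) = 1.096719 − (-0.000751)/(0.283398) = 1.099368
p(1.099368) = 0.000595
r_4 = 1.099368 − 0.000595·(1.099368 − 1.096719) / (0.000595 − (-0.016068)) = 1.099368 − (0.000002)/(0.016663) = 1.099273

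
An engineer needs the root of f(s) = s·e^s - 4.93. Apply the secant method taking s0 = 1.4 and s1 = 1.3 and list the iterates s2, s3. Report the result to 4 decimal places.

f(1.4) = 0.747280, f(1.3) = -0.159914
s2 = 1.300000 − (-0.159914)·(1.300000 − 1.400000) / (-0.159914 − 0.747280) = 1.300000 − (0.015991)/(-0.907194) = 1.317627
f(1.317627) = -0.009255
s3 = 1.317627 − (-0.009255)·(1.317627 − 1.300000) / (-0.009255 − (-0.159914)) = 1.317627 − (-0.000163)/(0.150660) = 1.318710

1.3176, 1.3187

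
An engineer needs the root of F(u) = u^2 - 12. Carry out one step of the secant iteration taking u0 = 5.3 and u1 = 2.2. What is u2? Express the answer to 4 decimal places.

3.1547

F(5.3) = 16.090000, F(2.2) = -7.160000
u2 = 2.200000 − (-7.160000)·(2.200000 − 5.300000) / (-7.160000 − 16.090000) = 2.200000 − (22.196000)/(-23.250000) = 3.154667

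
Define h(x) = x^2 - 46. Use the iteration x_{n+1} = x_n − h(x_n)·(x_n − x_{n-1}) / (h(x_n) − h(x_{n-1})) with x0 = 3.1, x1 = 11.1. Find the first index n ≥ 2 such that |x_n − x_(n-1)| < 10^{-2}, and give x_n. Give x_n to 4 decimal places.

n = 6, x_n = 6.7823

h(3.1) = -36.390000, h(11.1) = 77.210000
x2 = 11.100000 − 77.210000·(8.000000)/(113.600000) = 5.662676;  |Δ| = 5.437324
h(5.662676) = -13.934100
x3 = 5.662676 − (-13.934100)·(-5.437324)/(-91.144100) = 6.493934;  |Δ| = 0.831257
h(6.493934) = -3.828827
x4 = 6.493934 − (-3.828827)·(0.831257)/(10.105273) = 6.808892;  |Δ| = 0.314958
h(6.808892) = 0.361010
x5 = 6.808892 − 0.361010·(0.314958)/(4.189838) = 6.781754;  |Δ| = 0.027138
h(6.781754) = -0.007811
x6 = 6.781754 − (-0.007811)·(-0.027138)/(-0.368821) = 6.782329;  |Δ| = 0.000575
|x6 − x5| = 0.000575 < 10^{-2}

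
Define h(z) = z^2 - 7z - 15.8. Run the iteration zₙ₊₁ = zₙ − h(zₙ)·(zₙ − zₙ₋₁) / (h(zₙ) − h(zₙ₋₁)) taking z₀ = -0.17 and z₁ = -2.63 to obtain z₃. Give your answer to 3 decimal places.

h(-0.17) = -14.58110, h(-2.63) = 9.52690
z₂ = -2.63000 − 9.52690·(-2.63000 − (-0.17000)) / (9.52690 − (-14.58110)) = -2.63000 − (-23.43617)/(24.10800) = -1.65787
h(-1.65787) = -1.44640
z₃ = -1.65787 − (-1.44640)·(-1.65787 − (-2.63000)) / (-1.44640 − 9.52690) = -1.65787 − (-1.40610)/(-10.97330) = -1.78601

-1.786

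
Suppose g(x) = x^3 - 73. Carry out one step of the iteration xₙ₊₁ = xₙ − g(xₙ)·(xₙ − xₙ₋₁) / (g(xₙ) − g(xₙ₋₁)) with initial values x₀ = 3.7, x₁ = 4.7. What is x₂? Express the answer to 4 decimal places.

g(3.7) = -22.347000, g(4.7) = 30.823000
x₂ = 4.700000 − 30.823000·(4.700000 − 3.700000) / (30.823000 − (-22.347000)) = 4.700000 − (30.823000)/(53.170000) = 4.120293

4.1203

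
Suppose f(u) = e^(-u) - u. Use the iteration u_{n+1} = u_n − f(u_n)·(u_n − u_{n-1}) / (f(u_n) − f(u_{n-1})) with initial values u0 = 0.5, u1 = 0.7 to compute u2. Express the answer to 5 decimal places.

f(0.5) = 0.1065307, f(0.7) = -0.2034147
u2 = 0.7000000 − (-0.2034147)·(0.7000000 − 0.5000000) / (-0.2034147 − 0.1065307) = 0.7000000 − (-0.0406829)/(-0.3099454) = 0.5687416

0.56874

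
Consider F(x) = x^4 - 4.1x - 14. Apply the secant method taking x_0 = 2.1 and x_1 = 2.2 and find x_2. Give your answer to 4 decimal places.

F(2.1) = -3.161900, F(2.2) = 0.405600
x_2 = 2.200000 − 0.405600·(2.200000 − 2.100000) / (0.405600 − (-3.161900)) = 2.200000 − (0.040560)/(3.567500) = 2.188631

2.1886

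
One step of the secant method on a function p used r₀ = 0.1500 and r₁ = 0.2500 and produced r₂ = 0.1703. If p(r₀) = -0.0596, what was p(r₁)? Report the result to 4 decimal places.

0.2340

The secant line through (0.1500, -0.0596) and (0.2500, p(r₁)) crosses zero at r₂ = 0.1703.
So (0.1500, -0.0596), (0.2500, p(r₁)), (0.1703, 0) are collinear:
p(r₁) = -0.0596 · (0.2500 − 0.1703) / (0.1500 − 0.1703) = -0.0596 · (0.079700)/(-0.020300) = 0.233996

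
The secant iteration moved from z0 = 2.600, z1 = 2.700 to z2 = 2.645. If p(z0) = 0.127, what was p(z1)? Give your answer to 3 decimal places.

The secant line through (2.600, 0.127) and (2.700, p(z1)) crosses zero at z2 = 2.645.
So (2.600, 0.127), (2.700, p(z1)), (2.645, 0) are collinear:
p(z1) = 0.127 · (2.700 − 2.645) / (2.600 − 2.645) = 0.127 · (0.05500)/(-0.04500) = -0.15522

-0.155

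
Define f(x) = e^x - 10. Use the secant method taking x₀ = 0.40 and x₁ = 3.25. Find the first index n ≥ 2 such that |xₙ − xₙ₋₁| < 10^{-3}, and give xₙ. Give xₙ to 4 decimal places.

n = 8, xₙ = 2.3026

f(0.40) = -8.508175, f(3.25) = 15.790340
x₂ = 3.250000 − 15.790340·(2.850000)/(24.298515) = 1.397933;  |Δ| = 1.852067
f(1.397933) = -5.953172
x₃ = 1.397933 − (-5.953172)·(-1.852067)/(-21.743512) = 1.905012;  |Δ| = 0.507079
f(1.905012) = -3.280511
x₄ = 1.905012 − (-3.280511)·(0.507079)/(2.672661) = 2.527417;  |Δ| = 0.622405
f(2.527417) = 2.521123
x₅ = 2.527417 − 2.521123·(0.622405)/(5.801635) = 2.256949;  |Δ| = 0.270469
f(2.256949) = -0.446109
x₆ = 2.256949 − (-0.446109)·(-0.270469)/(-2.967232) = 2.297612;  |Δ| = 0.040664
f(2.297612) = -0.049606
x₇ = 2.297612 − (-0.049606)·(0.040664)/(0.396503) = 2.302700;  |Δ| = 0.005087
f(2.302700) = 0.001144
x₈ = 2.302700 − 0.001144·(0.005087)/(0.050750) = 2.302585;  |Δ| = 0.000115
|x₈ − x₇| = 0.000115 < 10^{-3}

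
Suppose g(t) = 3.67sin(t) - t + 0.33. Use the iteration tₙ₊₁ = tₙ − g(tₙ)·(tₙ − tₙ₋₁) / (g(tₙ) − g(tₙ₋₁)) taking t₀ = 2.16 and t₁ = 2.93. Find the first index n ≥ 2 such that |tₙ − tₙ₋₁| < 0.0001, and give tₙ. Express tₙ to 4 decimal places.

g(2.16) = 1.221177, g(2.93) = -1.829237
t₂ = 2.930000 − (-1.829237)·(0.770000)/(-3.050414) = 2.468255;  |Δ| = 0.461745
g(2.468255) = 0.150351
t₃ = 2.468255 − 0.150351·(-0.461745)/(1.979587) = 2.503325;  |Δ| = 0.035070
g(2.503325) = 0.013279
t₄ = 2.503325 − 0.013279·(0.035070)/(-0.137071) = 2.506723;  |Δ| = 0.003397
g(2.506723) = -0.000145
t₅ = 2.506723 − (-0.000145)·(0.003397)/(-0.013424) = 2.506686;  |Δ| = 0.000037
|t₅ − t₄| = 0.000037 < 0.0001

n = 5, tₙ = 2.5067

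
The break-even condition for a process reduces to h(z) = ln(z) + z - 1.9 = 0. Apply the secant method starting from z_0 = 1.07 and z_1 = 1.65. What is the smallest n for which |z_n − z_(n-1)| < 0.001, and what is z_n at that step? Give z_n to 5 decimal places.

n = 4, z_n = 1.49672

h(1.07) = -0.7623414, h(1.65) = 0.2507753
z_2 = 1.6500000 − 0.2507753·(0.5800000)/(1.0131166) = 1.5064334;  |Δ| = 0.1435666
h(1.5064334) = 0.0161783
z_3 = 1.5064334 − 0.0161783·(-0.1435666)/(-0.2345969) = 1.4965328;  |Δ| = 0.0099007
h(1.4965328) = -0.0003163
z_4 = 1.4965328 − (-0.0003163)·(-0.0099007)/(-0.0164946) = 1.4967226;  |Δ| = 0.0001899
|z_4 − z_3| = 0.0001899 < 0.001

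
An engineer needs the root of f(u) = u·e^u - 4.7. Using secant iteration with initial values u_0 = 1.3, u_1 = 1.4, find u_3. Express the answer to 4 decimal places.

f(1.3) = 0.070086, f(1.4) = 0.977280
u_2 = 1.400000 − 0.977280·(1.400000 − 1.300000) / (0.977280 − 0.070086) = 1.400000 − (0.097728)/(0.907194) = 1.292274
f(1.292274) = 0.005247
u_3 = 1.292274 − 0.005247·(1.292274 − 1.400000) / (0.005247 − 0.977280) = 1.292274 − (-0.000565)/(-0.972033) = 1.291693

1.2917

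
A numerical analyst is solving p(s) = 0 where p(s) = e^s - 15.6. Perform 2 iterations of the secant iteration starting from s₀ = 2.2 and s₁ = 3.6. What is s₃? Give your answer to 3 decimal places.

p(2.2) = -6.57499, p(3.6) = 20.99823
s₂ = 3.60000 − 20.99823·(3.60000 − 2.20000) / (20.99823 − (-6.57499)) = 3.60000 − (29.39753)/(27.57322) = 2.53384
p(2.53384) = -2.99822
s₃ = 2.53384 − (-2.99822)·(2.53384 − 3.60000) / (-2.99822 − 20.99823) = 2.53384 − (3.19659)/(-23.99646) = 2.66705

2.667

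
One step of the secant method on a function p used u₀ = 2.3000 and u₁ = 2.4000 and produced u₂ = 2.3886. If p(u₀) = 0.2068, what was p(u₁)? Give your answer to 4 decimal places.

The secant line through (2.3000, 0.2068) and (2.4000, p(u₁)) crosses zero at u₂ = 2.3886.
So (2.3000, 0.2068), (2.4000, p(u₁)), (2.3886, 0) are collinear:
p(u₁) = 0.2068 · (2.4000 − 2.3886) / (2.3000 − 2.3886) = 0.2068 · (0.011400)/(-0.088600) = -0.026609

-0.0266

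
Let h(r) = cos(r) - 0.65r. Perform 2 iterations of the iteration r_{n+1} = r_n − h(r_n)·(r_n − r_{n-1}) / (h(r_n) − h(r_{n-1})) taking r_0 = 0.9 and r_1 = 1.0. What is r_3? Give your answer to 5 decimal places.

h(0.9) = 0.0366100, h(1.0) = -0.1096977
r_2 = 1.0000000 − (-0.1096977)·(1.0000000 − 0.9000000) / (-0.1096977 − 0.0366100) = 1.0000000 − (-0.0109698)/(-0.1463077) = 0.9250226
h(0.9250226) = 0.0005519
r_3 = 0.9250226 − 0.0005519·(0.9250226 − 1.0000000) / (0.0005519 − (-0.1096977)) = 0.9250226 − (-0.0000414)/(0.1102496) = 0.9253979

0.92540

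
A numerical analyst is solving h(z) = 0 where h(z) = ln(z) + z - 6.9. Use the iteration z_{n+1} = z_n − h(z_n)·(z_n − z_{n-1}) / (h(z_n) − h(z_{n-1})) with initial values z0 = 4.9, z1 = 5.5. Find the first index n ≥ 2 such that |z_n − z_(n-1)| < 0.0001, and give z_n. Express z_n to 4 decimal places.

n = 4, z_n = 5.2431

h(4.9) = -0.410765, h(5.5) = 0.304748
z2 = 5.500000 − 0.304748·(0.600000)/(0.715513) = 5.244451;  |Δ| = 0.255549
h(5.244451) = 0.001621
z3 = 5.244451 − 0.001621·(-0.255549)/(-0.303127) = 5.243084;  |Δ| = 0.001367
h(5.243084) = -0.000006
z4 = 5.243084 − (-0.000006)·(-0.001367)/(-0.001627) = 5.243089;  |Δ| = 0.000005
|z4 − z3| = 0.000005 < 0.0001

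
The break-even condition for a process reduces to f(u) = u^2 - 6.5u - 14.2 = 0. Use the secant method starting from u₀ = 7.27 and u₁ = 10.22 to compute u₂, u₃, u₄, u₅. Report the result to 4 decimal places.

f(7.27) = -8.602100, f(10.22) = 23.818400
u₂ = 10.220000 − 23.818400·(10.220000 − 7.270000) / (23.818400 − (-8.602100)) = 10.220000 − (70.264280)/(32.420500) = 8.052721
f(8.052721) = -1.696374
u₃ = 8.052721 − (-1.696374)·(8.052721 − 10.220000) / (-1.696374 − 23.818400) = 8.052721 − (3.676517)/(-25.514774) = 8.196814
f(8.196814) = -0.291528
u₄ = 8.196814 − (-0.291528)·(8.196814 − 8.052721) / (-0.291528 − (-1.696374)) = 8.196814 − (-0.042007)/(1.404846) = 8.226716
f(8.226716) = 0.005203
u₅ = 8.226716 − 0.005203·(8.226716 − 8.196814) / (0.005203 − (-0.291528)) = 8.226716 − (0.000156)/(0.296731) = 8.226192

8.0527, 8.1968, 8.2267, 8.2262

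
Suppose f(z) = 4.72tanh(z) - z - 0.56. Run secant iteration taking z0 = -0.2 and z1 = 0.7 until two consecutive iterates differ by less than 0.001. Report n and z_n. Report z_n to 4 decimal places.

f(-0.2) = -1.291612, f(0.7) = 1.592616
z2 = 0.700000 − 1.592616·(0.900000)/(2.884227) = 0.203037;  |Δ| = 0.496963
f(0.203037) = 0.182342
z3 = 0.203037 − 0.182342·(-0.496963)/(-1.410273) = 0.138782;  |Δ| = 0.064255
f(0.138782) = -0.047905
z4 = 0.138782 − (-0.047905)·(-0.064255)/(-0.230248) = 0.152151;  |Δ| = 0.013369
f(0.152151) = 0.000510
z5 = 0.152151 − 0.000510·(0.013369)/(0.048415) = 0.152010;  |Δ| = 0.000141
|z5 − z4| = 0.000141 < 0.001

n = 5, z_n = 0.1520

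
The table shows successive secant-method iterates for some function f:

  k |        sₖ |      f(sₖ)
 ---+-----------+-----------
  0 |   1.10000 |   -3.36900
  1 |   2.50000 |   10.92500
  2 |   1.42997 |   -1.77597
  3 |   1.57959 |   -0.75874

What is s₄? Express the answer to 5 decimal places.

s₄ = 1.57959 − (-0.75874)·(1.57959 − 1.42997) / (-0.75874 − (-1.77597))
   = 1.57959 − (-0.1135227)/(1.0172300) = 1.6911898

1.69119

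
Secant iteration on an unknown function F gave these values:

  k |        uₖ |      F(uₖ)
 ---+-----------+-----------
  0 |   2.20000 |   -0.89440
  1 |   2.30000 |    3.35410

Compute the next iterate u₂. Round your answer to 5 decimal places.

2.22105

u₂ = 2.30000 − 3.35410·(2.30000 − 2.20000) / (3.35410 − (-0.89440))
   = 2.30000 − (0.3354100)/(4.2485000) = 2.2210521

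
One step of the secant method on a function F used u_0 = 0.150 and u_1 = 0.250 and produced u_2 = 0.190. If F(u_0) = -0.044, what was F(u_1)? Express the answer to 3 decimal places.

0.066

The secant line through (0.150, -0.044) and (0.250, F(u_1)) crosses zero at u_2 = 0.190.
So (0.150, -0.044), (0.250, F(u_1)), (0.190, 0) are collinear:
F(u_1) = -0.044 · (0.250 − 0.190) / (0.150 − 0.190) = -0.044 · (0.06000)/(-0.04000) = 0.06600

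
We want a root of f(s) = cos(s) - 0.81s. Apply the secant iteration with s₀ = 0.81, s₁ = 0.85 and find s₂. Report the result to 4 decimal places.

0.8316

f(0.81) = 0.033398, f(0.85) = -0.028517
s₂ = 0.850000 − (-0.028517)·(0.850000 − 0.810000) / (-0.028517 − 0.033398) = 0.850000 − (-0.001141)/(-0.061915) = 0.831577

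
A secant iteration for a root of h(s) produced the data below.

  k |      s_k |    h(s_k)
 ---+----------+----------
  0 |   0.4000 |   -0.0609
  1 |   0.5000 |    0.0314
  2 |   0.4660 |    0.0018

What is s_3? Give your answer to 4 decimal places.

s_3 = 0.4660 − 0.0018·(0.4660 − 0.5000) / (0.0018 − 0.0314)
   = 0.4660 − (-0.000061)/(-0.029600) = 0.463932

0.4639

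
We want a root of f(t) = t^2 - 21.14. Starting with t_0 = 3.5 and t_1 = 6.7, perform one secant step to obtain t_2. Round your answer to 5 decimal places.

4.37157

f(3.5) = -8.8900000, f(6.7) = 23.7500000
t_2 = 6.7000000 − 23.7500000·(6.7000000 − 3.5000000) / (23.7500000 − (-8.8900000)) = 6.7000000 − (76.0000000)/(32.6400000) = 4.3715686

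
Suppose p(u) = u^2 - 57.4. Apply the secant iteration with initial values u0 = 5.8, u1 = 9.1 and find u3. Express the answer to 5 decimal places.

7.55950

p(5.8) = -23.7600000, p(9.1) = 25.4100000
u2 = 9.1000000 − 25.4100000·(9.1000000 − 5.8000000) / (25.4100000 − (-23.7600000)) = 9.1000000 − (83.8530000)/(49.1700000) = 7.3946309
p(7.3946309) = -2.7194343
u3 = 7.3946309 − (-2.7194343)·(7.3946309 − 9.1000000) / (-2.7194343 − 25.4100000) = 7.3946309 − (4.6376392)/(-28.1294343) = 7.5594987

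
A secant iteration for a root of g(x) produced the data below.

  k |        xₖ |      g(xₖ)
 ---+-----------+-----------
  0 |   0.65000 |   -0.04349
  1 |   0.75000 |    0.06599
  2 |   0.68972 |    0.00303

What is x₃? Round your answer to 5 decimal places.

x₃ = 0.68972 − 0.00303·(0.68972 − 0.75000) / (0.00303 − 0.06599)
   = 0.68972 − (-0.0001826)/(-0.0629600) = 0.6868190

0.68682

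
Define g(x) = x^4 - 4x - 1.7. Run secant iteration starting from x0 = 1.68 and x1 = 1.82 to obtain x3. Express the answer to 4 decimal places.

g(1.68) = -0.454058, g(1.82) = 1.991994
x2 = 1.820000 − 1.991994·(1.820000 − 1.680000) / (1.991994 − (-0.454058)) = 1.820000 − (0.278879)/(2.446052) = 1.705988
g(1.705988) = -0.053552
x3 = 1.705988 − (-0.053552)·(1.705988 − 1.820000) / (-0.053552 − 1.991994) = 1.705988 − (0.006106)/(-2.045545) = 1.708973

1.7090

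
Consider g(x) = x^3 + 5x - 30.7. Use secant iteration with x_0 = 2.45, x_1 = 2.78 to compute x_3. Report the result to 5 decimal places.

g(2.45) = -3.7438750, g(2.78) = 4.6849520
x_2 = 2.7800000 − 4.6849520·(2.7800000 − 2.4500000) / (4.6849520 − (-3.7438750)) = 2.7800000 − (1.5460342)/(8.4288270) = 2.5965778
g(2.5965778) = -0.2104224
x_3 = 2.5965778 − (-0.2104224)·(2.5965778 − 2.7800000) / (-0.2104224 − 4.6849520) = 2.5965778 − (0.0385961)/(-4.8953744) = 2.6044620

2.60446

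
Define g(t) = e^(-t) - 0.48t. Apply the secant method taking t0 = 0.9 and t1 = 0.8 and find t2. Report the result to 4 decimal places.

g(0.9) = -0.025430, g(0.8) = 0.065329
t2 = 0.800000 − 0.065329·(0.800000 − 0.900000) / (0.065329 − (-0.025430)) = 0.800000 − (-0.006533)/(0.090759) = 0.871980

0.8720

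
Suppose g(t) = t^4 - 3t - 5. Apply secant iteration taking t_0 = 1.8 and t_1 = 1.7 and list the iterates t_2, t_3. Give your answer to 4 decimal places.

g(1.8) = 0.097600, g(1.7) = -1.747900
t_2 = 1.700000 − (-1.747900)·(1.700000 − 1.800000) / (-1.747900 − 0.097600) = 1.700000 − (0.174790)/(-1.845500) = 1.794711
g(1.794711) = -0.009363
t_3 = 1.794711 − (-0.009363)·(1.794711 − 1.700000) / (-0.009363 − (-1.747900)) = 1.794711 − (-0.000887)/(1.738537) = 1.795222

1.7947, 1.7952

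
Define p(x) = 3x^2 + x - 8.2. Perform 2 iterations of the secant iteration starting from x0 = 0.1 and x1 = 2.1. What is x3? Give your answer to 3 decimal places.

p(0.1) = -8.07000, p(2.1) = 7.13000
x2 = 2.10000 − 7.13000·(2.10000 − 0.10000) / (7.13000 − (-8.07000)) = 2.10000 − (14.26000)/(15.20000) = 1.16184
p(1.16184) = -2.98853
x3 = 1.16184 − (-2.98853)·(1.16184 − 2.10000) / (-2.98853 − 7.13000) = 1.16184 − (2.80371)/(-10.11853) = 1.43893

1.439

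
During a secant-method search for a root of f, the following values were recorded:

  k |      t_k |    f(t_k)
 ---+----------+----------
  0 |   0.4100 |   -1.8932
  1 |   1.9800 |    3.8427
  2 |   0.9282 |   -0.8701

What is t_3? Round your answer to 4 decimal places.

t_3 = 0.9282 − (-0.8701)·(0.9282 − 1.9800) / (-0.8701 − 3.8427)
   = 0.9282 − (0.915171)/(-4.712800) = 1.122388

1.1224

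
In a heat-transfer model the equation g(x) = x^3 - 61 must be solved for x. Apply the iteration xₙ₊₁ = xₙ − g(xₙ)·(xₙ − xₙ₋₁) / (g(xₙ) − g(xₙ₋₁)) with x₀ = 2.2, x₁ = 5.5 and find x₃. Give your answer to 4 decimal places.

g(2.2) = -50.352000, g(5.5) = 105.375000
x₂ = 5.500000 − 105.375000·(5.500000 − 2.200000) / (105.375000 − (-50.352000)) = 5.500000 − (347.737500)/(155.727000) = 3.267006
g(3.267006) = -26.130182
x₃ = 3.267006 − (-26.130182)·(3.267006 − 5.500000) / (-26.130182 − 105.375000) = 3.267006 − (58.348546)/(-131.505182) = 3.710703

3.7107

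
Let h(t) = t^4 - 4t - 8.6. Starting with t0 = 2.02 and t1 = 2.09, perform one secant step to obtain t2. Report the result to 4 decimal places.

2.0210

h(2.02) = -0.030336, h(2.09) = 2.120298
t2 = 2.090000 − 2.120298·(2.090000 − 2.020000) / (2.120298 − (-0.030336)) = 2.090000 − (0.148421)/(2.150633) = 2.020987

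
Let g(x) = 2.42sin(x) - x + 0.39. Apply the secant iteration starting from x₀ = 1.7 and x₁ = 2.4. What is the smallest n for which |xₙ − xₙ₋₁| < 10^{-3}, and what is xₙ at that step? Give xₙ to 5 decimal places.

n = 5, xₙ = 2.25907

g(1.7) = 1.0898288, g(2.4) = -0.3753791
x₂ = 2.4000000 − (-0.3753791)·(0.7000000)/(-1.4652079) = 2.2206634;  |Δ| = 0.1793366
g(2.2206634) = 0.0960540
x₃ = 2.2206634 − 0.0960540·(-0.1793366)/(0.4714331) = 2.2572031;  |Δ| = 0.0365396
g(2.2572031) = 0.0047354
x₄ = 2.2572031 − 0.0047354·(0.0365396)/(-0.0913186) = 2.2590978;  |Δ| = 0.0018948
g(2.2590978) = -0.0000688
x₅ = 2.2590978 − (-0.0000688)·(0.0018948)/(-0.0048042) = 2.2590707;  |Δ| = 0.0000271
|x₅ − x₄| = 0.0000271 < 10^{-3}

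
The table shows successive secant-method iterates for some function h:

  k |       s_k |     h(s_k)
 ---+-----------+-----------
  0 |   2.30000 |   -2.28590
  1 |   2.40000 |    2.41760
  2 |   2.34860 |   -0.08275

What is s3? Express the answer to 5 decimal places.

s3 = 2.34860 − (-0.08275)·(2.34860 − 2.40000) / (-0.08275 − 2.41760)
   = 2.34860 − (0.0042534)/(-2.5003500) = 2.3503011

2.35030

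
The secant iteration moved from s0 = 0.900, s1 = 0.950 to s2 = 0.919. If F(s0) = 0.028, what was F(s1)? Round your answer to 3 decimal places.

The secant line through (0.900, 0.028) and (0.950, F(s1)) crosses zero at s2 = 0.919.
So (0.900, 0.028), (0.950, F(s1)), (0.919, 0) are collinear:
F(s1) = 0.028 · (0.950 − 0.919) / (0.900 − 0.919) = 0.028 · (0.03100)/(-0.01900) = -0.04568

-0.046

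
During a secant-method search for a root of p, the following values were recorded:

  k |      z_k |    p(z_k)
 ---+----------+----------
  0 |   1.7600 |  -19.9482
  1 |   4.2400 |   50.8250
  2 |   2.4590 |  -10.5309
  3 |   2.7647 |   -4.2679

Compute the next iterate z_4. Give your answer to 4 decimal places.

2.9730

z_4 = 2.7647 − (-4.2679)·(2.7647 − 2.4590) / (-4.2679 − (-10.5309))
   = 2.7647 − (-1.304697)/(6.263000) = 2.973018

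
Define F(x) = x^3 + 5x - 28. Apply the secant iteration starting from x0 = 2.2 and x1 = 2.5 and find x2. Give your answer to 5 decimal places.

2.49421

F(2.2) = -6.3520000, F(2.5) = 0.1250000
x2 = 2.5000000 − 0.1250000·(2.5000000 − 2.2000000) / (0.1250000 − (-6.3520000)) = 2.5000000 − (0.0375000)/(6.4770000) = 2.4942103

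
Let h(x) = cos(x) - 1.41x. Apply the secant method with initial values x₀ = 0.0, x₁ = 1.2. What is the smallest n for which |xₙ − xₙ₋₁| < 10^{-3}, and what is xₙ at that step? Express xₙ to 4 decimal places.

n = 5, xₙ = 0.5895

h(0.0) = 1.000000, h(1.2) = -1.329642
x₂ = 1.200000 − (-1.329642)·(1.200000)/(-2.329642) = 0.515101;  |Δ| = 0.684899
h(0.515101) = 0.143951
x₃ = 0.515101 − 0.143951·(-0.684899)/(1.473594) = 0.582007;  |Δ| = 0.066906
h(0.582007) = 0.014732
x₄ = 0.582007 − 0.014732·(0.066906)/(-0.129219) = 0.589634;  |Δ| = 0.007628
h(0.589634) = -0.000240
x₅ = 0.589634 − (-0.000240)·(0.007628)/(-0.014973) = 0.589512;  |Δ| = 0.000123
|x₅ − x₄| = 0.000123 < 10^{-3}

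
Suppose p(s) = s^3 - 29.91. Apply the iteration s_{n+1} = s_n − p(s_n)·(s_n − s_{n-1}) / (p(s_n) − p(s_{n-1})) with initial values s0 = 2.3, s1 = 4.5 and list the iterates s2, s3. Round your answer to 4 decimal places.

p(2.3) = -17.743000, p(4.5) = 61.215000
s2 = 4.500000 − 61.215000·(4.500000 − 2.300000) / (61.215000 − (-17.743000)) = 4.500000 − (134.673000)/(78.958000) = 2.794372
p(2.794372) = -8.090112
s3 = 2.794372 − (-8.090112)·(2.794372 − 4.500000) / (-8.090112 − 61.215000) = 2.794372 − (13.798724)/(-69.305112) = 2.993473

2.7944, 2.9935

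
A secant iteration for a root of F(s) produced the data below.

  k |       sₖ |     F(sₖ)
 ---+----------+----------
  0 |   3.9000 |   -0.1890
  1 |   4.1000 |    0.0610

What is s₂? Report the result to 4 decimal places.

s₂ = 4.1000 − 0.0610·(4.1000 − 3.9000) / (0.0610 − (-0.1890))
   = 4.1000 − (0.012200)/(0.250000) = 4.051200

4.0512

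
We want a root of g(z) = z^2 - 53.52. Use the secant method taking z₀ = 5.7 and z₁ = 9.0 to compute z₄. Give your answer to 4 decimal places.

7.3160

g(5.7) = -21.030000, g(9.0) = 27.480000
z₂ = 9.000000 − 27.480000·(9.000000 − 5.700000) / (27.480000 − (-21.030000)) = 9.000000 − (90.684000)/(48.510000) = 7.130612
g(7.130612) = -2.674369
z₃ = 7.130612 − (-2.674369)·(7.130612 − 9.000000) / (-2.674369 − 27.480000) = 7.130612 − (4.999433)/(-30.154369) = 7.296407
g(7.296407) = -0.282447
z₄ = 7.296407 − (-0.282447)·(7.296407 − 7.130612) / (-0.282447 − (-2.674369)) = 7.296407 − (-0.046828)/(2.391922) = 7.315984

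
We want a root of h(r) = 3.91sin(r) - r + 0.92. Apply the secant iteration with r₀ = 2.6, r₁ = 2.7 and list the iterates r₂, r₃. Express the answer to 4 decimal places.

2.6755, 2.6759

h(2.6) = 0.335610, h(2.7) = -0.108945
r₂ = 2.700000 − (-0.108945)·(2.700000 − 2.600000) / (-0.108945 − 0.335610) = 2.700000 − (-0.010894)/(-0.444555) = 2.675494
h(2.675494) = 0.001680
r₃ = 2.675494 − 0.001680·(2.675494 − 2.700000) / (0.001680 − (-0.108945)) = 2.675494 − (-0.000041)/(0.110624) = 2.675866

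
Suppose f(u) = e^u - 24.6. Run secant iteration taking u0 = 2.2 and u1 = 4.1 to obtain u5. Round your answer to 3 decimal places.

f(2.2) = -15.57499, f(4.1) = 35.74029
u2 = 4.10000 − 35.74029·(4.10000 − 2.20000) / (35.74029 − (-15.57499)) = 4.10000 − (67.90655)/(51.31527) = 2.77668
f(2.77668) = -8.53441
u3 = 2.77668 − (-8.53441)·(2.77668 − 4.10000) / (-8.53441 − 35.74029) = 2.77668 − (11.29376)/(-44.27470) = 3.03176
f(3.03176) = -3.86624
u4 = 3.03176 − (-3.86624)·(3.03176 − 2.77668) / (-3.86624 − (-8.53441)) = 3.03176 − (-0.98621)/(4.66818) = 3.24303
f(3.24303) = 1.01113
u5 = 3.24303 − 1.01113·(3.24303 − 3.03176) / (1.01113 − (-3.86624)) = 3.24303 − (0.21361)/(4.87736) = 3.19923

3.199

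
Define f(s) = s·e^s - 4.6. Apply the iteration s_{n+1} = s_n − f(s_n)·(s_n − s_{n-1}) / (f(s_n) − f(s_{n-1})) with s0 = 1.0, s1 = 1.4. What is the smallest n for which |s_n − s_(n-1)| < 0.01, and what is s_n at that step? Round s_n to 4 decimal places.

f(1.0) = -1.881718, f(1.4) = 1.077280
s2 = 1.400000 − 1.077280·(0.400000)/(2.958998) = 1.254372;  |Δ| = 0.145628
f(1.254372) = -0.202626
s3 = 1.254372 − (-0.202626)·(-0.145628)/(-1.279905) = 1.277427;  |Δ| = 0.023055
f(1.277427) = -0.017361
s4 = 1.277427 − (-0.017361)·(0.023055)/(0.185264) = 1.279588;  |Δ| = 0.002160
|s4 − s3| = 0.002160 < 0.01

n = 4, s_n = 1.2796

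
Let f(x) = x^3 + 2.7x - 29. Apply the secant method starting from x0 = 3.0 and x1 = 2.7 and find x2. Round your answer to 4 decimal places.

f(3.0) = 6.100000, f(2.7) = -2.027000
x2 = 2.700000 − (-2.027000)·(2.700000 − 3.000000) / (-2.027000 − 6.100000) = 2.700000 − (0.608100)/(-8.127000) = 2.774825

2.7748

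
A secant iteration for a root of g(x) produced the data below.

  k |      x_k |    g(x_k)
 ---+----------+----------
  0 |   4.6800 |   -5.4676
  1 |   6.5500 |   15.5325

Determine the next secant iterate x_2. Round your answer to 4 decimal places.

5.1669

x_2 = 6.5500 − 15.5325·(6.5500 − 4.6800) / (15.5325 − (-5.4676))
   = 6.5500 − (29.045775)/(21.000100) = 5.166874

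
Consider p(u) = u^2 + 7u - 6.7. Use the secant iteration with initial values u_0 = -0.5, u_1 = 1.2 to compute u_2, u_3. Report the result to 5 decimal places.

p(-0.5) = -9.9500000, p(1.2) = 3.1400000
u_2 = 1.2000000 − 3.1400000·(1.2000000 − (-0.5000000)) / (3.1400000 − (-9.9500000)) = 1.2000000 − (5.3380000)/(13.0900000) = 0.7922078
p(0.7922078) = -0.5269523
u_3 = 0.7922078 − (-0.5269523)·(0.7922078 − 1.2000000) / (-0.5269523 − 3.1400000) = 0.7922078 − (0.2148870)/(-3.6669523) = 0.8508088

0.79221, 0.85081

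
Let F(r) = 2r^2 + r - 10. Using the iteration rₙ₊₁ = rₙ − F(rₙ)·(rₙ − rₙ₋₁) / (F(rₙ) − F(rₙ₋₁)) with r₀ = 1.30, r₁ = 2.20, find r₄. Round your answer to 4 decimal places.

F(1.30) = -5.320000, F(2.20) = 1.880000
r₂ = 2.200000 − 1.880000·(2.200000 − 1.300000) / (1.880000 − (-5.320000)) = 2.200000 − (1.692000)/(7.200000) = 1.965000
F(1.965000) = -0.312550
r₃ = 1.965000 − (-0.312550)·(1.965000 − 2.200000) / (-0.312550 − 1.880000) = 1.965000 − (0.073449)/(-2.192550) = 1.998499
F(1.998499) = -0.013500
r₄ = 1.998499 − (-0.013500)·(1.998499 − 1.965000) / (-0.013500 − (-0.312550)) = 1.998499 − (-0.000452)/(0.299050) = 2.000012

2.0000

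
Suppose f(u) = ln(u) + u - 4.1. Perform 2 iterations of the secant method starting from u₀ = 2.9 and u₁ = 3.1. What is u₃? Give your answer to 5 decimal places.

3.00104

f(2.9) = -0.1352893, f(3.1) = 0.1314021
u₂ = 3.1000000 − 0.1314021·(3.1000000 − 2.9000000) / (0.1314021 − (-0.1352893)) = 3.1000000 − (0.0262804)/(0.2666914) = 3.0014575
f(3.0014575) = 0.0005556
u₃ = 3.0014575 − 0.0005556·(3.0014575 − 3.1000000) / (0.0005556 − 0.1314021) = 3.0014575 − (-0.0000547)/(-0.1308465) = 3.0010391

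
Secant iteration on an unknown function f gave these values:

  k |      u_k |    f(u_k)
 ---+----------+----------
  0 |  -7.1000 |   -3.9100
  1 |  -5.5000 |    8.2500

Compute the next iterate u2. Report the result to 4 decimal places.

-6.5855

u2 = -5.5000 − 8.2500·(-5.5000 − (-7.1000)) / (8.2500 − (-3.9100))
   = -5.5000 − (13.200000)/(12.160000) = -6.585526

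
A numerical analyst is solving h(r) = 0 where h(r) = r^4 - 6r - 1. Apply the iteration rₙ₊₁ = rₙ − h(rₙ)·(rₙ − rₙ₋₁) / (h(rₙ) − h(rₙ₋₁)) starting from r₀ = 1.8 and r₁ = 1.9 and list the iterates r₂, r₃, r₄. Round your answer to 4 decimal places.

1.8673, 1.8695, 1.8696

h(1.8) = -1.302400, h(1.9) = 0.632100
r₂ = 1.900000 − 0.632100·(1.900000 − 1.800000) / (0.632100 − (-1.302400)) = 1.900000 − (0.063210)/(1.934500) = 1.867325
h(1.867325) = -0.045462
r₃ = 1.867325 − (-0.045462)·(1.867325 − 1.900000) / (-0.045462 − 0.632100) = 1.867325 − (0.001485)/(-0.677562) = 1.869517
h(1.869517) = -0.001416
r₄ = 1.869517 − (-0.001416)·(1.869517 − 1.867325) / (-0.001416 − (-0.045462)) = 1.869517 − (-0.000003)/(0.044046) = 1.869588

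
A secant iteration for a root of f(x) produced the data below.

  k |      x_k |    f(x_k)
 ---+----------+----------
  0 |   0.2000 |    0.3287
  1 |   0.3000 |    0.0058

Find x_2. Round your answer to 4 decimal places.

x_2 = 0.3000 − 0.0058·(0.3000 − 0.2000) / (0.0058 − 0.3287)
   = 0.3000 − (0.000580)/(-0.322900) = 0.301796

0.3018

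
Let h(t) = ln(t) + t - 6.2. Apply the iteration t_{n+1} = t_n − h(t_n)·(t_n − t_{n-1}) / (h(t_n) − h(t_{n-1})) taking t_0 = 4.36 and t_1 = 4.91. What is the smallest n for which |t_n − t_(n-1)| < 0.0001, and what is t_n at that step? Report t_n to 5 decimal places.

h(4.36) = -0.3675279, h(4.91) = 0.3012739
t_2 = 4.9100000 − 0.3012739·(0.5500000)/(0.6688019) = 4.6622425;  |Δ| = 0.2477575
h(4.6622425) = 0.0017391
t_3 = 4.6622425 − 0.0017391·(-0.2477575)/(-0.2995349) = 4.6608041;  |Δ| = 0.0014385
h(4.6608041) = -0.0000080
t_4 = 4.6608041 − (-0.0000080)·(-0.0014385)/(-0.0017470) = 4.6608106;  |Δ| = 0.0000066
|t_4 − t_3| = 0.0000066 < 0.0001

n = 4, t_n = 4.66081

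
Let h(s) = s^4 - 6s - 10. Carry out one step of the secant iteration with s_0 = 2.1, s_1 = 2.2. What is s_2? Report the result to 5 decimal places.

2.19332

h(2.1) = -3.1519000, h(2.2) = 0.2256000
s_2 = 2.2000000 − 0.2256000·(2.2000000 − 2.1000000) / (0.2256000 − (-3.1519000)) = 2.2000000 − (0.0225600)/(3.3775000) = 2.1933205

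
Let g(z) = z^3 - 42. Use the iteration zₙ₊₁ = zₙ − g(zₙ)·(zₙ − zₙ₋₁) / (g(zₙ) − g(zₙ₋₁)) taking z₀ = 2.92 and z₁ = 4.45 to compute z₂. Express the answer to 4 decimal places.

g(2.92) = -17.102912, g(4.45) = 46.121125
z₂ = 4.450000 − 46.121125·(4.450000 − 2.920000) / (46.121125 − (-17.102912)) = 4.450000 − (70.565321)/(63.224037) = 3.333885

3.3339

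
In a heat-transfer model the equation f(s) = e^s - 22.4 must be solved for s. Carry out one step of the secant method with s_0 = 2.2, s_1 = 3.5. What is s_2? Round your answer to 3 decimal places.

2.922

f(2.2) = -13.37499, f(3.5) = 10.71545
s_2 = 3.50000 − 10.71545·(3.50000 − 2.20000) / (10.71545 − (-13.37499)) = 3.50000 − (13.93009)/(24.09044) = 2.92176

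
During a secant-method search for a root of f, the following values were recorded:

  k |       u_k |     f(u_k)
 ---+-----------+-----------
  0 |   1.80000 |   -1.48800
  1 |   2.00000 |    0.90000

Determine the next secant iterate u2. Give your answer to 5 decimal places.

1.92462

u2 = 2.00000 − 0.90000·(2.00000 − 1.80000) / (0.90000 − (-1.48800))
   = 2.00000 − (0.1800000)/(2.3880000) = 1.9246231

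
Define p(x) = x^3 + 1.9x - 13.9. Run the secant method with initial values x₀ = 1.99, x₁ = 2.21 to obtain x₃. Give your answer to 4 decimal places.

2.1420

p(1.99) = -2.238401, p(2.21) = 1.092861
x₂ = 2.210000 − 1.092861·(2.210000 − 1.990000) / (1.092861 − (-2.238401)) = 2.210000 − (0.240429)/(3.331262) = 2.137826
p(2.137826) = -0.067619
x₃ = 2.137826 − (-0.067619)·(2.137826 − 2.210000) / (-0.067619 − 1.092861) = 2.137826 − (0.004880)/(-1.160480) = 2.142032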